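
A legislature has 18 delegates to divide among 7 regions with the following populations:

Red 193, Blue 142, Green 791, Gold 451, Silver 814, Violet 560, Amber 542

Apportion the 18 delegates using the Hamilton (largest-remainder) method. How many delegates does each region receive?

Red 1, Blue 1, Green 4, Gold 2, Silver 4, Violet 3, Amber 3

Standard divisor: 3493 ÷ 18 ≈ 194.056.
Standard quotas: Red 0.995, Blue 0.732, Green 4.076, Gold 2.324, Silver 4.195, Violet 2.886, Amber 2.793.
Lower quotas: Red 0, Blue 0, Green 4, Gold 2, Silver 4, Violet 2, Amber 2 (sum 14, leaving 4 seats).
Remainders in descending order: Red 0.995, Violet 0.886, Amber 0.793, Blue 0.732, Gold 0.324, Silver 0.195, Green 0.076.
The surplus seats go to Red, Violet, Amber, Blue.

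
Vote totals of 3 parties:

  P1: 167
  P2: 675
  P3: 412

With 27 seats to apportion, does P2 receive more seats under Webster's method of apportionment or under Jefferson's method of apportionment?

Jefferson

Webster: P1 4, P2 14, P3 9.
Jefferson: P1 3, P2 15, P3 9.
P2 gets 14 under Webster and 15 under Jefferson.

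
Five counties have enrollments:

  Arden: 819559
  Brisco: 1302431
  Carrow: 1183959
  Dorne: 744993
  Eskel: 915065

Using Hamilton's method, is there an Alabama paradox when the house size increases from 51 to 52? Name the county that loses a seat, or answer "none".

Arden

At 51 seats: Arden 9, Brisco 13, Carrow 12, Dorne 8, Eskel 9.
At 52 seats: Arden 8, Brisco 14, Carrow 12, Dorne 8, Eskel 10.
Arden drops from 9 to 8.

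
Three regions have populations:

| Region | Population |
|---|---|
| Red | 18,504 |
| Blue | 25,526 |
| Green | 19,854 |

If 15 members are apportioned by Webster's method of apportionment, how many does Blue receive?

6

Standard divisor 63884/15 ≈ 4258.933; standard quotas: Red 4.345, Blue 5.994, Green 4.662.
Rounding to the nearest integer gives Red 4, Blue 6, Green 5 — total 15, matching the house size, so no adjustment is needed.
Blue receives 6.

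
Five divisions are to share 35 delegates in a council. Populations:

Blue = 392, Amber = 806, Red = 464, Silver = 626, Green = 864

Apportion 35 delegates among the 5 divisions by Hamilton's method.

Blue: 4; Amber: 9; Red: 5; Silver: 7; Green: 10

Total 3152; standard divisor 3152/35 ≈ 90.057.
Standard quotas: Blue 4.353, Amber 8.950, Red 5.152, Silver 6.951, Green 9.594.
Lower quotas: Blue 4, Amber 8, Red 5, Silver 6, Green 9 (sum 32, leaving 3 seats).
Remainders in descending order: Silver 0.951, Amber 0.950, Green 0.594, Blue 0.353, Red 0.152.
The surplus seats go to Silver, Amber, Green.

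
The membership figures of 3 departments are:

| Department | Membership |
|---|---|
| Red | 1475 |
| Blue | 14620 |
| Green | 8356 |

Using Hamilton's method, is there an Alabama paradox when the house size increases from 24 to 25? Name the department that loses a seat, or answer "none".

At 24 seats: Red 2, Blue 14, Green 8.
At 25 seats: Red 1, Blue 15, Green 9.
Red drops from 2 to 1.

Red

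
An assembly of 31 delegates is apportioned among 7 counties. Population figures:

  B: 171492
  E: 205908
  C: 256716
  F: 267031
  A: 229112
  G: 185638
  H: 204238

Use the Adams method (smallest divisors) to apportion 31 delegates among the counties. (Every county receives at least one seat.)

Standard divisor 1520135/31 ≈ 49036.613; standard quotas: B 3.497, E 4.199, C 5.235, F 5.446, A 4.672, G 3.786, H 4.165.
Rounding up gives 4, 5, 6, 6, 5, 4, 5 = 35 seats, so the divisor must be adjusted.
With modified divisor 55300: modified quotas B 3.101, E 3.723, C 4.642, F 4.829, A 4.143, G 3.357, H 3.693.
Rounding up: B 4, E 4, C 5, F 5, A 5, G 4, H 4 (total 31).

B 4; E 4; C 5; F 5; A 5; G 4; H 4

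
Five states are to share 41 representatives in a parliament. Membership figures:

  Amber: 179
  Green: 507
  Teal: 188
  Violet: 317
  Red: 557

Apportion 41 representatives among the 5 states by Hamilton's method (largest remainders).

The standard divisor is 1748/41 ≈ 42.634.
Standard quotas: Amber 4.199, Green 11.892, Teal 4.410, Violet 7.435, Red 13.065.
Lower quotas: Amber 4, Green 11, Teal 4, Violet 7, Red 13 (sum 39, leaving 2 seats).
Remainders in descending order: Green 0.892, Violet 0.435, Teal 0.410, Amber 0.199, Red 0.065.
Largest remainders: Green, Violet receive the extra seats.

Amber 4, Green 12, Teal 4, Violet 8, Red 13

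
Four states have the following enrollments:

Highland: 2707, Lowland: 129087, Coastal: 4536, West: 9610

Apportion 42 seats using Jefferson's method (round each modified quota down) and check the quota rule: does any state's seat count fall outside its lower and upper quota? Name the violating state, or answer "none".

Lowland

Standard quotas: Highland 0.779, Lowland 37.150, Coastal 1.305, West 2.766.
Jefferson allocation: Highland 0, Lowland 39, Coastal 1, West 2.
Lowland has quota 37.150 (lower 37, upper 38) but receives 39 — outside the quota interval.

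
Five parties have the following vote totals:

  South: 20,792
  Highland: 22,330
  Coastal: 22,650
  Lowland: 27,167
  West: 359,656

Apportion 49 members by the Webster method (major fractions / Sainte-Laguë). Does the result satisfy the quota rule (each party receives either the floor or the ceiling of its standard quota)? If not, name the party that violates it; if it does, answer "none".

West

Standard quotas: South 2.251, Highland 2.418, Coastal 2.452, Lowland 2.941, West 38.938.
Webster allocation: South 2, Highland 2, Coastal 2, Lowland 3, West 40.
West has quota 38.938 (lower 38, upper 39) but receives 40 — outside the quota interval.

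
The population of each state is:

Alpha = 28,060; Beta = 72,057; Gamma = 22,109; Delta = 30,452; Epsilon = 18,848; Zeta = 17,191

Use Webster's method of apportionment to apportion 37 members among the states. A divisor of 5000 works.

With modified divisor 5000: modified quotas Alpha 5.612, Beta 14.411, Gamma 4.422, Delta 6.090, Epsilon 3.770, Zeta 3.438.
Rounding to the nearest integer: Alpha 6, Beta 14, Gamma 4, Delta 6, Epsilon 4, Zeta 3 (total 37).

Alpha=6, Beta=14, Gamma=4, Delta=6, Epsilon=4, Zeta=3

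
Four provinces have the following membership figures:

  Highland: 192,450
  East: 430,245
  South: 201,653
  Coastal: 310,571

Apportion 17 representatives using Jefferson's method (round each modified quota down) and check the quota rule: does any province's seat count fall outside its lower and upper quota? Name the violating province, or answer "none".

none

Standard quotas: Highland 2.883, East 6.445, South 3.021, Coastal 4.652.
Jefferson allocation: Highland 3, East 6, South 3, Coastal 5.
Every allocation lies between the lower and upper quota.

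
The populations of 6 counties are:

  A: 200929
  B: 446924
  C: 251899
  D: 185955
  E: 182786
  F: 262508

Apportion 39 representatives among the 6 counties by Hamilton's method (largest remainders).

Standard divisor: 1531001 ÷ 39 ≈ 39256.436.
Standard quotas: A 5.1184, B 11.3847, C 6.4168, D 4.7369, E 4.6562, F 6.6870.
Lower quotas: A 5, B 11, C 6, D 4, E 4, F 6 (sum 36, leaving 3 seats).
Remainders in descending order: D 0.7369, F 0.6870, E 0.6562, C 0.4168, B 0.3847, A 0.1184.
Largest remainders: D, F, E receive the extra seats.

A=5, B=11, C=6, D=5, E=5, F=7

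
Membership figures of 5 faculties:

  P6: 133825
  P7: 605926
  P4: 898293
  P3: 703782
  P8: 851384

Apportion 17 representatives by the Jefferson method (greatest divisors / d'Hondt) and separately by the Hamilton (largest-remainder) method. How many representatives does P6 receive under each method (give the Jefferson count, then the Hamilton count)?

Jefferson: P6 0, P7 3, P4 5, P3 4, P8 5.
Hamilton: P6 1, P7 3, P4 5, P3 4, P8 4.
P6 gets 0 under Jefferson and 1 under Hamilton.

0 and 1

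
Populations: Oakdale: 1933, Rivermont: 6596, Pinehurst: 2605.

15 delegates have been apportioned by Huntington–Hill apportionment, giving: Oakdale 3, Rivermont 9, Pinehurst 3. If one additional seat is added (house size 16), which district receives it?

Priority for the next seat is population ÷ (√(s·(s+1))).
Priorities: Oakdale 558.009, Rivermont 695.279, Pinehurst 751.999.
Highest priority: Pinehurst.

Pinehurst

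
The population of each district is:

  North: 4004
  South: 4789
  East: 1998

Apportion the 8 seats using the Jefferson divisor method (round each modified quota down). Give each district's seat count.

North=3; South=4; East=1

Standard divisor 10791/8 ≈ 1348.875; standard quotas: North 2.968, South 3.550, East 1.481.
Rounding down gives 2, 3, 1 = 6 seats, so the divisor must be adjusted.
With modified divisor 1100: modified quotas North 3.640, South 4.354, East 1.816.
Rounding down: North 3, South 4, East 1 (total 8).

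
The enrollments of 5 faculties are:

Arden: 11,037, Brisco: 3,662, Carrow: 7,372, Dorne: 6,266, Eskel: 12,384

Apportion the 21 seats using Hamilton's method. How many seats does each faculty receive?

The standard divisor is 40721/21 ≈ 1939.095.
Standard quotas: Arden 5.6918, Brisco 1.8885, Carrow 3.8018, Dorne 3.2314, Eskel 6.3865.
Lower quotas: Arden 5, Brisco 1, Carrow 3, Dorne 3, Eskel 6 (sum 18, leaving 3 seats).
Remainders in descending order: Brisco 0.8885, Carrow 0.8018, Arden 0.6918, Eskel 0.3865, Dorne 0.2314.
The surplus seats go to Brisco, Carrow, Arden.

Arden 6, Brisco 2, Carrow 4, Dorne 3, Eskel 6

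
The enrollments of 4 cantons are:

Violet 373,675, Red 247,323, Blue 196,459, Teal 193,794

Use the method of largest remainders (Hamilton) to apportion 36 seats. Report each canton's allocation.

Violet 13; Red 9; Blue 7; Teal 7

The standard divisor is 1011251/36 ≈ 28090.306.
Standard quotas: Violet 13.3026, Red 8.8046, Blue 6.9938, Teal 6.8990.
Lower quotas: Violet 13, Red 8, Blue 6, Teal 6 (sum 33, leaving 3 seats).
Remainders in descending order: Blue 0.9938, Teal 0.8990, Red 0.8046, Violet 0.3026.
The surplus seats go to Blue, Teal, Red.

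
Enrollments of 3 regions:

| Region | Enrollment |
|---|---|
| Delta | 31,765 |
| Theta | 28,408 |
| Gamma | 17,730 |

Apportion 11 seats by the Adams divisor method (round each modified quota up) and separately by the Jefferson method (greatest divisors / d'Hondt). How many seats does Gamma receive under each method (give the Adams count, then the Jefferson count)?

Adams: Delta 4, Theta 4, Gamma 3.
Jefferson: Delta 5, Theta 4, Gamma 2.
Gamma gets 3 under Adams and 2 under Jefferson.

3 and 2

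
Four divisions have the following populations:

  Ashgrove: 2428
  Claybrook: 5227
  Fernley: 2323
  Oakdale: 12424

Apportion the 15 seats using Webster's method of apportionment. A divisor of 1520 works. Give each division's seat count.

With modified divisor 1520: modified quotas Ashgrove 1.597, Claybrook 3.439, Fernley 1.528, Oakdale 8.174.
Rounding to the nearest integer: Ashgrove 2, Claybrook 3, Fernley 2, Oakdale 8 (total 15).

Ashgrove: 2, Claybrook: 3, Fernley: 2, Oakdale: 8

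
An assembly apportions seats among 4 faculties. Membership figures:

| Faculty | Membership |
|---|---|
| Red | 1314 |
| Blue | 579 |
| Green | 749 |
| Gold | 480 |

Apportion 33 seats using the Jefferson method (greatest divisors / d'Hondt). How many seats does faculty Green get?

8

Standard divisor 3122/33 ≈ 94.606; standard quotas: Red 13.889, Blue 6.120, Green 7.917, Gold 5.074.
Rounding down gives 13, 6, 7, 5 = 31 seats, so the divisor must be adjusted.
With modified divisor 90: modified quotas Red 14.600, Blue 6.433, Green 8.322, Gold 5.333.
Rounding down: Red 14, Blue 6, Green 8, Gold 5 (total 33).
Green receives 8.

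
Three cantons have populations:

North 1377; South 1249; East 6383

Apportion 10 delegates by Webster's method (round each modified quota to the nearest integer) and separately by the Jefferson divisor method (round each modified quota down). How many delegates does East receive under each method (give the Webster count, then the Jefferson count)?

Webster: North 2, South 1, East 7.
Jefferson: North 1, South 1, East 8.
East gets 7 under Webster and 8 under Jefferson.

7 and 8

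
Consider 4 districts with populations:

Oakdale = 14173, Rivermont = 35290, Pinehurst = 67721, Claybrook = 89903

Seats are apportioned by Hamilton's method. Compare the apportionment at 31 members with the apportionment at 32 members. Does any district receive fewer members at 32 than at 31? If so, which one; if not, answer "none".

none

At 31 seats: Oakdale 2, Rivermont 5, Pinehurst 10, Claybrook 14.
At 32 seats: Oakdale 2, Rivermont 5, Pinehurst 11, Claybrook 14.
No district's allocation decreased.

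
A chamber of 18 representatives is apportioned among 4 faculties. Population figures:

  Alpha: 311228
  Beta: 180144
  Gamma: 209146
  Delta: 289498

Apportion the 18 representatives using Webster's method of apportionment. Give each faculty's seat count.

Standard divisor 990016/18 ≈ 55000.889; standard quotas: Alpha 5.659, Beta 3.275, Gamma 3.803, Delta 5.264.
Rounding to the nearest integer gives Alpha 6, Beta 3, Gamma 4, Delta 5 — total 18, matching the house size, so no adjustment is needed.

Alpha: 6, Beta: 3, Gamma: 4, Delta: 5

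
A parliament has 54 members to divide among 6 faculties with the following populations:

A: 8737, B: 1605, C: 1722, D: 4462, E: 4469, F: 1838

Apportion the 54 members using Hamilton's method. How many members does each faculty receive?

The standard divisor is 22833/54 ≈ 422.833.
Standard quotas: A 20.6630, B 3.7958, C 4.0725, D 10.5526, E 10.5692, F 4.3469.
Lower quotas: A 20, B 3, C 4, D 10, E 10, F 4 (sum 51, leaving 3 seats).
Remainders in descending order: B 0.7958, A 0.6630, E 0.5692, D 0.5526, F 0.3469, C 0.0725.
Largest remainders: B, A, E receive the extra seats.

A: 21, B: 4, C: 4, D: 10, E: 11, F: 4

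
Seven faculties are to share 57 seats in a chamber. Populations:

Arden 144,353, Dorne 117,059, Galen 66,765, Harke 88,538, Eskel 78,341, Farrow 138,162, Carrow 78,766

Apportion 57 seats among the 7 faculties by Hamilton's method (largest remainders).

The standard divisor is 711984/57 ≈ 12490.947.
Standard quotas: Arden 11.5566, Dorne 9.3715, Galen 5.3451, Harke 7.0882, Eskel 6.2718, Farrow 11.0610, Carrow 6.3058.
Lower quotas: Arden 11, Dorne 9, Galen 5, Harke 7, Eskel 6, Farrow 11, Carrow 6 (sum 55, leaving 2 seats).
Remainders in descending order: Arden 0.5566, Dorne 0.3715, Galen 0.3451, Carrow 0.3058, Eskel 0.2718, Harke 0.0882, Farrow 0.0610.
The surplus seats go to Arden, Dorne.

Arden 12, Dorne 10, Galen 5, Harke 7, Eskel 6, Farrow 11, Carrow 6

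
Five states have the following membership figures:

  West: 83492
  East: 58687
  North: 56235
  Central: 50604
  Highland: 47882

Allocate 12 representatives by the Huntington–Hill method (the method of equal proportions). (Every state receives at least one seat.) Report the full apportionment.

West=4, East=2, North=2, Central=2, Highland=2

With divisor 24030: modified quotas West 3.474, East 2.442, North 2.340, Central 2.106, Highland 1.993.
Geometric-mean thresholds: West √(3·4)=3.464, East √(2·3)=2.449, North √(2·3)=2.449, Central √(2·3)=2.449, Highland √(1·2)=1.414.
Each quota rounded against its threshold gives West 4, East 2, North 2, Central 2, Highland 2 (total 12).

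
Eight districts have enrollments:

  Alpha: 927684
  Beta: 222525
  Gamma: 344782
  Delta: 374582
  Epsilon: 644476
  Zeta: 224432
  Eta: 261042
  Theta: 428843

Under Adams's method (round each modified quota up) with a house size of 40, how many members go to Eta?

Standard divisor 3428366/40 ≈ 85709.15; standard quotas: Alpha 10.824, Beta 2.596, Gamma 4.023, Delta 4.370, Epsilon 7.519, Zeta 2.619, Eta 3.046, Theta 5.003.
Rounding up gives 11, 3, 5, 5, 8, 3, 4, 6 = 45 seats, so the divisor must be adjusted.
With modified divisor 93031.5: modified quotas Alpha 9.972, Beta 2.392, Gamma 3.706, Delta 4.026, Epsilon 6.928, Zeta 2.412, Eta 2.806, Theta 4.610.
Rounding up: Alpha 10, Beta 3, Gamma 4, Delta 5, Epsilon 7, Zeta 3, Eta 3, Theta 5 (total 40).
Eta receives 3.

3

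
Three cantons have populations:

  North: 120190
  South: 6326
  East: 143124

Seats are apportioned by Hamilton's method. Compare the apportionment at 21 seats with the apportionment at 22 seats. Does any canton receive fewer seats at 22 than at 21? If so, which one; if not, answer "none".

South

At 21 seats: North 9, South 1, East 11.
At 22 seats: North 10, South 0, East 12.
South drops from 1 to 0.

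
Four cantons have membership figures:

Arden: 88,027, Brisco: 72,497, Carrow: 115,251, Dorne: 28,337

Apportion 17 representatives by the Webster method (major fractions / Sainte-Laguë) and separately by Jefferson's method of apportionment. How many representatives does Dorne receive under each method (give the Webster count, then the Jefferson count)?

2 and 1

Webster: Arden 5, Brisco 4, Carrow 6, Dorne 2.
Jefferson: Arden 5, Brisco 4, Carrow 7, Dorne 1.
Dorne gets 2 under Webster and 1 under Jefferson.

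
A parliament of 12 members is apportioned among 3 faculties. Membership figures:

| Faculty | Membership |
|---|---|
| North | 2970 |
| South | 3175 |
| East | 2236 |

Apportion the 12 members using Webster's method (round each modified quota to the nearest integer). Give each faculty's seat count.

North: 4; South: 5; East: 3

Standard divisor 8381/12 ≈ 698.417; standard quotas: North 4.252, South 4.546, East 3.202.
Rounding to the nearest integer gives North 4, South 5, East 3 — total 12, matching the house size, so no adjustment is needed.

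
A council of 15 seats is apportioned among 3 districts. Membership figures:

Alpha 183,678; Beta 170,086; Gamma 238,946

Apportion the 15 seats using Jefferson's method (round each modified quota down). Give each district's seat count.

Alpha 5, Beta 4, Gamma 6

Standard divisor 592710/15 ≈ 39514; standard quotas: Alpha 4.648, Beta 4.304, Gamma 6.047.
Rounding down gives 4, 4, 6 = 14 seats, so the divisor must be adjusted.
With modified divisor 35400: modified quotas Alpha 5.189, Beta 4.805, Gamma 6.750.
Rounding down: Alpha 5, Beta 4, Gamma 6 (total 15).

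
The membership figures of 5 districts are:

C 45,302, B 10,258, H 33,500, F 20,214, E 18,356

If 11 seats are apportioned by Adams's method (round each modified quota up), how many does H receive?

Standard divisor 127630/11 ≈ 11602.727; standard quotas: C 3.904, B 0.884, H 2.887, F 1.742, E 1.582.
Rounding up gives 4, 1, 3, 2, 2 = 12 seats, so the divisor must be adjusted.
With modified divisor 15900: modified quotas C 2.849, B 0.645, H 2.107, F 1.271, E 1.154.
Rounding up: C 3, B 1, H 3, F 2, E 2 (total 11).
H receives 3.

3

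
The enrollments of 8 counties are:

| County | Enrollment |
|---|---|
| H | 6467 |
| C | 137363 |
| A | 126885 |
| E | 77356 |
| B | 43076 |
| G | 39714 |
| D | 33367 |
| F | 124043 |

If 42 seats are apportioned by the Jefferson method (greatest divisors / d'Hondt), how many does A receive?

Standard divisor 588271/42 ≈ 14006.452; standard quotas: H 0.462, C 9.807, A 9.059, E 5.523, B 3.075, G 2.835, D 2.382, F 8.856.
Rounding down gives 0, 9, 9, 5, 3, 2, 2, 8 = 38 seats, so the divisor must be adjusted.
With modified divisor 12800: modified quotas H 0.505, C 10.731, A 9.913, E 6.043, B 3.365, G 3.103, D 2.607, F 9.691.
Rounding down: H 0, C 10, A 9, E 6, B 3, G 3, D 2, F 9 (total 42).
A receives 9.

9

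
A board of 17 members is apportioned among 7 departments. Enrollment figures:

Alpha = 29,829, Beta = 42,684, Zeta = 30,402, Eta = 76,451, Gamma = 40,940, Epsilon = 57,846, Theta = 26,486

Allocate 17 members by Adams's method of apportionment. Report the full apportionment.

Standard divisor 304638/17 ≈ 17919.882; standard quotas: Alpha 1.665, Beta 2.382, Zeta 1.697, Eta 4.266, Gamma 2.285, Epsilon 3.228, Theta 1.478.
Rounding up gives 2, 3, 2, 5, 3, 4, 2 = 21 seats, so the divisor must be adjusted.
With modified divisor 23400: modified quotas Alpha 1.275, Beta 1.824, Zeta 1.299, Eta 3.267, Gamma 1.750, Epsilon 2.472, Theta 1.132.
Rounding up: Alpha 2, Beta 2, Zeta 2, Eta 4, Gamma 2, Epsilon 3, Theta 2 (total 17).

Alpha=2, Beta=2, Zeta=2, Eta=4, Gamma=2, Epsilon=3, Theta=2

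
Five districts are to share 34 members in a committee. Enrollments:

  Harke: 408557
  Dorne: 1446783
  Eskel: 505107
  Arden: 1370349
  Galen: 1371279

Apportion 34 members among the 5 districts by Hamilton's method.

Standard divisor: 5102075 ÷ 34 ≈ 150061.029.
Standard quotas: Harke 2.7226, Dorne 9.6413, Eskel 3.3660, Arden 9.1319, Galen 9.1381.
Lower quotas: Harke 2, Dorne 9, Eskel 3, Arden 9, Galen 9 (sum 32, leaving 2 seats).
Remainders in descending order: Harke 0.7226, Dorne 0.6413, Eskel 0.3660, Galen 0.1381, Arden 0.1319.
The surplus seats go to Harke, Dorne.

Harke 3, Dorne 10, Eskel 3, Arden 9, Galen 9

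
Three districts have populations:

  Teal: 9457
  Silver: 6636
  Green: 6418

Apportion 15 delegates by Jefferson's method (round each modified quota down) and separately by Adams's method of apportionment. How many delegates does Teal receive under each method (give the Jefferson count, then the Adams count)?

Jefferson: Teal 7, Silver 4, Green 4.
Adams: Teal 6, Silver 5, Green 4.
Teal gets 7 under Jefferson and 6 under Adams.

7 and 6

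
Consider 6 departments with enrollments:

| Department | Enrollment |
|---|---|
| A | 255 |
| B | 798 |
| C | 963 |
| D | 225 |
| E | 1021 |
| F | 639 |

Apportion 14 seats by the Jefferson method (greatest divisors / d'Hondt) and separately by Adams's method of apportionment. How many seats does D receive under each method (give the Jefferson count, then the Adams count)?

0 and 1

Jefferson: A 1, B 3, C 4, D 0, E 4, F 2.
Adams: A 1, B 3, C 3, D 1, E 4, F 2.
D gets 0 under Jefferson and 1 under Adams.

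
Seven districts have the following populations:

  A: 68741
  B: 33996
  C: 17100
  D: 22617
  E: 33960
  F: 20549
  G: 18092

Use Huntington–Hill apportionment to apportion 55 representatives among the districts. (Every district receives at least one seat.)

A=17, B=9, C=4, D=6, E=9, F=5, G=5

With divisor 3966: modified quotas A 17.333, B 8.572, C 4.312, D 5.703, E 8.563, F 5.181, G 4.562.
Geometric-mean thresholds: A √(17·18)=17.493, B √(8·9)=8.485, C √(4·5)=4.472, D √(5·6)=5.477, E √(8·9)=8.485, F √(5·6)=5.477, G √(4·5)=4.472.
Each quota rounded against its threshold gives A 17, B 9, C 4, D 6, E 9, F 5, G 5 (total 55).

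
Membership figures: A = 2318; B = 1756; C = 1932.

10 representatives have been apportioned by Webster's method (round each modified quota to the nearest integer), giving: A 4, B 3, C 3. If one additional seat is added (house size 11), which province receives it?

Priority for the next seat is population ÷ (current seats + 0.5).
Priorities: A 515.111, B 501.714, C 552.000.
Highest priority: C.

C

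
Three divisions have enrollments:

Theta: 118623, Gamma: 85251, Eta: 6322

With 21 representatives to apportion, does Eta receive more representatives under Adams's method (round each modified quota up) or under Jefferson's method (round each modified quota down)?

Adams

Adams: Theta 12, Gamma 8, Eta 1.
Jefferson: Theta 12, Gamma 9, Eta 0.
Eta gets 1 under Adams and 0 under Jefferson.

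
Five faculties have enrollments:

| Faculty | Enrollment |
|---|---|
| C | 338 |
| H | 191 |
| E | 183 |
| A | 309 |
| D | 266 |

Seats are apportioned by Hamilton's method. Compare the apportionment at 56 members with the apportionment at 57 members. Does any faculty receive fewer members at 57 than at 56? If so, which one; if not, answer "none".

At 56 seats: C 15, H 8, E 8, A 13, D 12.
At 57 seats: C 15, H 8, E 8, A 14, D 12.
No faculty's allocation decreased.

none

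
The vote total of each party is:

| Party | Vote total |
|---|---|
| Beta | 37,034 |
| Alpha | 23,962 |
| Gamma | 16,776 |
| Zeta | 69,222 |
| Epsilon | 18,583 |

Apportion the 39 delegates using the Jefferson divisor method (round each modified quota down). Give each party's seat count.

Standard divisor 165577/39 ≈ 4245.564; standard quotas: Beta 8.723, Alpha 5.644, Gamma 3.951, Zeta 16.305, Epsilon 4.377.
Rounding down gives 8, 5, 3, 16, 4 = 36 seats, so the divisor must be adjusted.
With modified divisor 4030: modified quotas Beta 9.190, Alpha 5.946, Gamma 4.163, Zeta 17.177, Epsilon 4.611.
Rounding down: Beta 9, Alpha 5, Gamma 4, Zeta 17, Epsilon 4 (total 39).

Beta=9, Alpha=5, Gamma=4, Zeta=17, Epsilon=4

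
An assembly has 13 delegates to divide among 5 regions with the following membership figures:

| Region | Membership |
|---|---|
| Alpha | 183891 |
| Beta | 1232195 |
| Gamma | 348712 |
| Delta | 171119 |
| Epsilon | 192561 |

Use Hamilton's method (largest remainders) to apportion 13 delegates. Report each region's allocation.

Alpha 1; Beta 8; Gamma 2; Delta 1; Epsilon 1

The standard divisor is 2128478/13 ≈ 163729.077.
Standard quotas: Alpha 1.1231, Beta 7.5258, Gamma 2.1298, Delta 1.0451, Epsilon 1.1761.
Lower quotas: Alpha 1, Beta 7, Gamma 2, Delta 1, Epsilon 1 (sum 12, leaving 1 seat).
Remainders in descending order: Beta 0.5258, Epsilon 0.1761, Gamma 0.1298, Alpha 0.1231, Delta 0.0451.
The surplus seat goes to Beta.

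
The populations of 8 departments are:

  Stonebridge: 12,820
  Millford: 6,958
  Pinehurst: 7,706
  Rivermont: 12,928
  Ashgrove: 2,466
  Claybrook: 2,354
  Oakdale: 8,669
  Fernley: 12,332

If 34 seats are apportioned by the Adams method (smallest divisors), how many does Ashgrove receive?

Standard divisor 66233/34 ≈ 1948.029; standard quotas: Stonebridge 6.581, Millford 3.572, Pinehurst 3.956, Rivermont 6.636, Ashgrove 1.266, Claybrook 1.208, Oakdale 4.450, Fernley 6.330.
Rounding up gives 7, 4, 4, 7, 2, 2, 5, 7 = 38 seats, so the divisor must be adjusted.
With modified divisor 2200: modified quotas Stonebridge 5.827, Millford 3.163, Pinehurst 3.503, Rivermont 5.876, Ashgrove 1.121, Claybrook 1.070, Oakdale 3.940, Fernley 5.605.
Rounding up: Stonebridge 6, Millford 4, Pinehurst 4, Rivermont 6, Ashgrove 2, Claybrook 2, Oakdale 4, Fernley 6 (total 34).
Ashgrove receives 2.

2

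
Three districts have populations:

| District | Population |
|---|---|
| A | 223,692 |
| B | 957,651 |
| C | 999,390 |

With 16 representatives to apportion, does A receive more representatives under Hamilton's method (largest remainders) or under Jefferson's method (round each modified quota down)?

Hamilton: A 2, B 7, C 7.
Jefferson: A 1, B 7, C 8.
A gets 2 under Hamilton and 1 under Jefferson.

Hamilton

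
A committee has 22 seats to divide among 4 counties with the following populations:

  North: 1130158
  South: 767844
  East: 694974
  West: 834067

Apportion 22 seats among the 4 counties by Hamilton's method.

The standard divisor is 3427043/22 ≈ 155774.682.
Standard quotas: North 7.2551, South 4.9292, East 4.4614, West 5.3543.
Lower quotas: North 7, South 4, East 4, West 5 (sum 20, leaving 2 seats).
Remainders in descending order: South 0.9292, East 0.4614, West 0.3543, North 0.2551.
Largest remainders: South, East receive the extra seats.

North: 7, South: 5, East: 5, West: 5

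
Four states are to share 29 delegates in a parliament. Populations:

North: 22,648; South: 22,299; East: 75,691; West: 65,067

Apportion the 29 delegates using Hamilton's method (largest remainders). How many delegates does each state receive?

Total 185705; standard divisor 185705/29 ≈ 6403.621.
Standard quotas: North 3.5367, South 3.4822, East 11.8200, West 10.1610.
Lower quotas: North 3, South 3, East 11, West 10 (sum 27, leaving 2 seats).
Remainders in descending order: East 0.8200, North 0.5367, South 0.4822, West 0.1610.
The surplus seats go to East, North.

North=4, South=3, East=12, West=10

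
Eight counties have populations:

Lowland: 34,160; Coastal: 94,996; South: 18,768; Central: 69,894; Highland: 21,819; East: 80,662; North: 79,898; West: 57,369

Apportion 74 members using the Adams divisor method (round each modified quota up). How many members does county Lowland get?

Standard divisor 457566/74 ≈ 6183.324; standard quotas: Lowland 5.525, Coastal 15.363, South 3.035, Central 11.304, Highland 3.529, East 13.045, North 12.922, West 9.278.
Rounding up gives 6, 16, 4, 12, 4, 14, 13, 10 = 79 seats, so the divisor must be adjusted.
With modified divisor 6500: modified quotas Lowland 5.255, Coastal 14.615, South 2.887, Central 10.753, Highland 3.357, East 12.410, North 12.292, West 8.826.
Rounding up: Lowland 6, Coastal 15, South 3, Central 11, Highland 4, East 13, North 13, West 9 (total 74).
Lowland receives 6.

6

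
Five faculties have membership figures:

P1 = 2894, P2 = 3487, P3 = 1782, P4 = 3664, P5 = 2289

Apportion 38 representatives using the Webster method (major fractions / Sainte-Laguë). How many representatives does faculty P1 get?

Standard divisor 14116/38 ≈ 371.474; standard quotas: P1 7.791, P2 9.387, P3 4.797, P4 9.863, P5 6.162.
Rounding to the nearest integer gives P1 8, P2 9, P3 5, P4 10, P5 6 — total 38, matching the house size, so no adjustment is needed.
P1 receives 8.

8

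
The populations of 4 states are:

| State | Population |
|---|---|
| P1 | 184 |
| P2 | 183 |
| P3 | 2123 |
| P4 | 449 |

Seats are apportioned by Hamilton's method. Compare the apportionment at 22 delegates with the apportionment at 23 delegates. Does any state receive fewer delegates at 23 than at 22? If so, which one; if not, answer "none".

P1

At 22 seats: P1 2, P2 1, P3 16, P4 3.
At 23 seats: P1 1, P2 1, P3 17, P4 4.
P1 drops from 2 to 1.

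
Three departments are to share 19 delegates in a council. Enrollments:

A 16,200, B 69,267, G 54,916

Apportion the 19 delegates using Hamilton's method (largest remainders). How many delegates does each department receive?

A=2, B=9, G=8

The standard divisor is 140383/19 ≈ 7388.579.
Standard quotas: A 2.1926, B 9.3749, G 7.4326.
Lower quotas: A 2, B 9, G 7 (sum 18, leaving 1 seat).
Remainders in descending order: G 0.4326, B 0.3749, A 0.1926.
The surplus seat goes to G.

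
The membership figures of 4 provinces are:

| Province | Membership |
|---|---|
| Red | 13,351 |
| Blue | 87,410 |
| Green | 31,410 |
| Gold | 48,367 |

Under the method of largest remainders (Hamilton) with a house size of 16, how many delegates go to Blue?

8

Standard divisor: 180538 ÷ 16 ≈ 11283.625.
Standard quotas: Red 1.1832, Blue 7.7466, Green 2.7837, Gold 4.2865.
Lower quotas: Red 1, Blue 7, Green 2, Gold 4 (sum 14, leaving 2 seats).
Remainders in descending order: Green 0.7837, Blue 0.7466, Gold 0.2865, Red 0.1832.
The surplus seats go to Green, Blue.
Blue receives 8.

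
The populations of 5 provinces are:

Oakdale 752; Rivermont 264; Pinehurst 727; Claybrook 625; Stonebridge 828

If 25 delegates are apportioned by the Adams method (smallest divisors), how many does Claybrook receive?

5

Standard divisor 3196/25 ≈ 127.84; standard quotas: Oakdale 5.882, Rivermont 2.065, Pinehurst 5.687, Claybrook 4.889, Stonebridge 6.477.
Rounding up gives 6, 3, 6, 5, 7 = 27 seats, so the divisor must be adjusted.
With modified divisor 140: modified quotas Oakdale 5.371, Rivermont 1.886, Pinehurst 5.193, Claybrook 4.464, Stonebridge 5.914.
Rounding up: Oakdale 6, Rivermont 2, Pinehurst 6, Claybrook 5, Stonebridge 6 (total 25).
Claybrook receives 5.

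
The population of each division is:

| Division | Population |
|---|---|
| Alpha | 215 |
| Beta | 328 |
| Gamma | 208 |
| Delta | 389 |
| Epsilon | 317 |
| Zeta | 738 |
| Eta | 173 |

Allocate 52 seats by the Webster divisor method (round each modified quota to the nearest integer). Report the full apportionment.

Alpha 5, Beta 7, Gamma 5, Delta 8, Epsilon 7, Zeta 16, Eta 4

Standard divisor 2368/52 ≈ 45.538; standard quotas: Alpha 4.721, Beta 7.203, Gamma 4.568, Delta 8.542, Epsilon 6.961, Zeta 16.206, Eta 3.799.
Rounding to the nearest integer gives 5, 7, 5, 9, 7, 16, 4 = 53 seats, so the divisor must be adjusted.
With modified divisor 46: modified quotas Alpha 4.674, Beta 7.130, Gamma 4.522, Delta 8.457, Epsilon 6.891, Zeta 16.043, Eta 3.761.
Rounding to the nearest integer: Alpha 5, Beta 7, Gamma 5, Delta 8, Epsilon 7, Zeta 16, Eta 4 (total 52).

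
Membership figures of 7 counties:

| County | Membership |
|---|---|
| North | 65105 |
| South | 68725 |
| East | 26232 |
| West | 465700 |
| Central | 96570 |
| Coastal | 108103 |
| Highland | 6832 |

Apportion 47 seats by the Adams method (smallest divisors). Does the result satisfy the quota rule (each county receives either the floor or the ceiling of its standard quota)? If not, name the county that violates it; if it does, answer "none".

West

Standard quotas: North 3.655, South 3.858, East 1.473, West 26.142, Central 5.421, Coastal 6.068, Highland 0.384.
Adams allocation: North 4, South 4, East 2, West 25, Central 5, Coastal 6, Highland 1.
West has quota 26.142 (lower 26, upper 27) but receives 25 — outside the quota interval.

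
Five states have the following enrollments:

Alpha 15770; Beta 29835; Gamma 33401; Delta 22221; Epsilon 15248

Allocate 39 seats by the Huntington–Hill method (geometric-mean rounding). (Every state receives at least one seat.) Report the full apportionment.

Alpha 5, Beta 10, Gamma 11, Delta 8, Epsilon 5

With divisor 2938: modified quotas Alpha 5.368, Beta 10.155, Gamma 11.369, Delta 7.563, Epsilon 5.190.
Geometric-mean thresholds: Alpha √(5·6)=5.477, Beta √(10·11)=10.488, Gamma √(11·12)=11.489, Delta √(7·8)=7.483, Epsilon √(5·6)=5.477.
Each quota rounded against its threshold gives Alpha 5, Beta 10, Gamma 11, Delta 8, Epsilon 5 (total 39).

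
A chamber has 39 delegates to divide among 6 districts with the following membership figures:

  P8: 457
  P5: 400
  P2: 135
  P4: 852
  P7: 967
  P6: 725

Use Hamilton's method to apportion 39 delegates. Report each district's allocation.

P8: 5, P5: 4, P2: 2, P4: 9, P7: 11, P6: 8

Standard divisor: 3536 ÷ 39 ≈ 90.667.
Standard quotas: P8 5.040, P5 4.412, P2 1.489, P4 9.397, P7 10.665, P6 7.996.
Lower quotas: P8 5, P5 4, P2 1, P4 9, P7 10, P6 7 (sum 36, leaving 3 seats).
Remainders in descending order: P6 0.996, P7 0.665, P2 0.489, P5 0.412, P4 0.397, P8 0.040.
The surplus seats go to P6, P7, P2.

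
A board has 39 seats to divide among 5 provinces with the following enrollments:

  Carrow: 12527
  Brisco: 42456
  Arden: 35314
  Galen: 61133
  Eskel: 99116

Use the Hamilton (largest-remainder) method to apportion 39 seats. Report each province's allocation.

The standard divisor is 250546/39 ≈ 6424.256.
Standard quotas: Carrow 1.9500, Brisco 6.6087, Arden 5.4970, Galen 9.5160, Eskel 15.4284.
Lower quotas: Carrow 1, Brisco 6, Arden 5, Galen 9, Eskel 15 (sum 36, leaving 3 seats).
Remainders in descending order: Carrow 0.9500, Brisco 0.6087, Galen 0.5160, Arden 0.4970, Eskel 0.4284.
The surplus seats go to Carrow, Brisco, Galen.

Carrow=2, Brisco=7, Arden=5, Galen=10, Eskel=15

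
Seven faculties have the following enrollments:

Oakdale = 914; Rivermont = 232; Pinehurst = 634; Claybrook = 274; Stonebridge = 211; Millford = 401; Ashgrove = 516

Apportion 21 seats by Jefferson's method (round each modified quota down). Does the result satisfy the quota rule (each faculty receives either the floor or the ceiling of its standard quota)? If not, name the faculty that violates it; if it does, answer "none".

Standard quotas: Oakdale 6.032, Rivermont 1.531, Pinehurst 4.184, Claybrook 1.808, Stonebridge 1.393, Millford 2.646, Ashgrove 3.405.
Jefferson allocation: Oakdale 7, Rivermont 1, Pinehurst 4, Claybrook 2, Stonebridge 1, Millford 3, Ashgrove 3.
Every allocation lies between the lower and upper quota.

none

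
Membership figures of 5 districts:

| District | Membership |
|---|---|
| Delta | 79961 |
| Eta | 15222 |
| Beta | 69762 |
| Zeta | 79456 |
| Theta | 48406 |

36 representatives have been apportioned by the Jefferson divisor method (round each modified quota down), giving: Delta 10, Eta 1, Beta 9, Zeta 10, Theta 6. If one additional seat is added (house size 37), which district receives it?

Priority for the next seat is population ÷ (current seats + 1).
Priorities: Delta 7269.182, Eta 7611.000, Beta 6976.200, Zeta 7223.273, Theta 6915.143.
Highest priority: Eta.

Eta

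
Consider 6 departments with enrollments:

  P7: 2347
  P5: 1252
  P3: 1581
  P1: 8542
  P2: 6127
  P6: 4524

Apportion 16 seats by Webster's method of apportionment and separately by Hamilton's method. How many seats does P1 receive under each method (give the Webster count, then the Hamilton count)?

5 and 6

Webster: P7 2, P5 1, P3 1, P1 5, P2 4, P6 3.
Hamilton: P7 1, P5 1, P3 1, P1 6, P2 4, P6 3.
P1 gets 5 under Webster and 6 under Hamilton.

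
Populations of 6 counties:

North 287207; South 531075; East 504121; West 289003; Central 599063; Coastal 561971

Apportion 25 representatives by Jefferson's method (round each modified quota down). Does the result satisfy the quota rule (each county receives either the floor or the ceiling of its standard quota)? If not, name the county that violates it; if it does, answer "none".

Standard quotas: North 2.590, South 4.789, East 4.546, West 2.606, Central 5.402, Coastal 5.067.
Jefferson allocation: North 2, South 5, East 5, West 2, Central 6, Coastal 5.
Every allocation lies between the lower and upper quota.

none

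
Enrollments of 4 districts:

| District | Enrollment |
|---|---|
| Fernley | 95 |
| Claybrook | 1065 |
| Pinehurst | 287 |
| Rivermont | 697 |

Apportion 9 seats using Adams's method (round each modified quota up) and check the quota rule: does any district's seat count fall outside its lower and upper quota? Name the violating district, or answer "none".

none

Standard quotas: Fernley 0.399, Claybrook 4.471, Pinehurst 1.205, Rivermont 2.926.
Adams allocation: Fernley 1, Claybrook 4, Pinehurst 1, Rivermont 3.
Every allocation lies between the lower and upper quota.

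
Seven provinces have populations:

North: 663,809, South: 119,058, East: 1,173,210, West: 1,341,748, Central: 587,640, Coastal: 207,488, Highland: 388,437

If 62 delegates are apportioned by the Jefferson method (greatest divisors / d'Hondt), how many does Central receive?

Standard divisor 4481390/62 ≈ 72280.484; standard quotas: North 9.184, South 1.647, East 16.231, West 18.563, Central 8.130, Coastal 2.871, Highland 5.374.
Rounding down gives 9, 1, 16, 18, 8, 2, 5 = 59 seats, so the divisor must be adjusted.
With modified divisor 68000: modified quotas North 9.762, South 1.751, East 17.253, West 19.732, Central 8.642, Coastal 3.051, Highland 5.712.
Rounding down: North 9, South 1, East 17, West 19, Central 8, Coastal 3, Highland 5 (total 62).
Central receives 8.

8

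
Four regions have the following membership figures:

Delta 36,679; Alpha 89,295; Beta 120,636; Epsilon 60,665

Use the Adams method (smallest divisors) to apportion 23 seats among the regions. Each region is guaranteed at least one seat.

Delta 3, Alpha 6, Beta 9, Epsilon 5

Standard divisor 307275/23 ≈ 13359.783; standard quotas: Delta 2.745, Alpha 6.684, Beta 9.030, Epsilon 4.541.
Rounding up gives 3, 7, 10, 5 = 25 seats, so the divisor must be adjusted.
With modified divisor 15000: modified quotas Delta 2.445, Alpha 5.953, Beta 8.042, Epsilon 4.044.
Rounding up: Delta 3, Alpha 6, Beta 9, Epsilon 5 (total 23).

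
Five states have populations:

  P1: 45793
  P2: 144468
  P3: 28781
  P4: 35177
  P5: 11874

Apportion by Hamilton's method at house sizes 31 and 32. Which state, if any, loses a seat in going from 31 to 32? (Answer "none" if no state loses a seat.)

P5

At 31 seats: P1 5, P2 17, P3 3, P4 4, P5 2.
At 32 seats: P1 6, P2 17, P3 4, P4 4, P5 1.
P5 drops from 2 to 1.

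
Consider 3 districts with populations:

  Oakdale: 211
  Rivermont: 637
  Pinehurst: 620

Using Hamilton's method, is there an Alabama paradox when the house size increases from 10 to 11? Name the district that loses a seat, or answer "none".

Oakdale

At 10 seats: Oakdale 2, Rivermont 4, Pinehurst 4.
At 11 seats: Oakdale 1, Rivermont 5, Pinehurst 5.
Oakdale drops from 2 to 1.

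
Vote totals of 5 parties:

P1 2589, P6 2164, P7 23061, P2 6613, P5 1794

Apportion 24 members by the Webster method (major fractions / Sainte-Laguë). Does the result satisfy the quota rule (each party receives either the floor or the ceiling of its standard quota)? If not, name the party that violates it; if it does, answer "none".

Standard quotas: P1 1.715, P6 1.434, P7 15.280, P2 4.382, P5 1.189.
Webster allocation: P1 2, P6 1, P7 16, P2 4, P5 1.
Every allocation lies between the lower and upper quota.

none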